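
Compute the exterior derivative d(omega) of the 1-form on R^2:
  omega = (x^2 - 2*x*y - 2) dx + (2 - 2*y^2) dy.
d(omega) = (2*x) dx ∧ dy

For a 1-form omega = sum_i f_i dx_i, the exterior derivative is
  d(omega) = sum_{i < j} (∂f_j/∂x_i - ∂f_i/∂x_j) dx_i ∧ dx_j.
  coefficient of dx ∧ dy: ∂f_2/∂x - ∂f_1/∂y = ∂(2 - 2*y^2)/∂x - ∂(x^2 - 2*x*y - 2)/∂y = 2*x
Assembling: d(omega) = (2*x) dx ∧ dy.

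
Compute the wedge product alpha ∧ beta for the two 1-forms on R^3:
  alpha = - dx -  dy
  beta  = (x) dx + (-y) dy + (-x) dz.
alpha ∧ beta = (x + y) dx ∧ dy + (x) dx ∧ dz + (x) dy ∧ dz

Distribute the wedge, using dx_i ∧ dx_j = -dx_j ∧ dx_i and dx_i ∧ dx_i = 0. For each pair (i, j) with i < j, the coefficient of dx_i ∧ dx_j in alpha ∧ beta is (alpha_i * beta_j - alpha_j * beta_i). Collecting: alpha ∧ beta = (x + y) dx ∧ dy + (x) dx ∧ dz + (x) dy ∧ dz.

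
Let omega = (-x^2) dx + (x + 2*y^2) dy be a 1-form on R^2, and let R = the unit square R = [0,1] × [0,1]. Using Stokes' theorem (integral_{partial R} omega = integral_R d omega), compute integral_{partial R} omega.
integral_(partial R) omega = 1

Stokes: integral_partial_R omega = integral_R d omega with d omega = (∂Q/∂x - ∂P/∂y) dx ∧ dy.
  ∂Q/∂x = 1
  ∂P/∂y = 0
  integrand = ∂Q/∂x - ∂P/∂y = 1.
Integrating over R: integral_0^1 integral_0^1 (1) dx dy = 1.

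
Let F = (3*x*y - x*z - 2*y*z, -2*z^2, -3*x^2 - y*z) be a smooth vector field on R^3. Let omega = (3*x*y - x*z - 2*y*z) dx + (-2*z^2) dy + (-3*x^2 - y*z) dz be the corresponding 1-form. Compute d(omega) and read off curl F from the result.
d(omega) = (3*z) dy ∧ dz + (5*x - 2*y) dz ∧ dx + (-3*x + 2*z) dx ∧ dy; curl F = (3*z, 5*x - 2*y, -3*x + 2*z)

d omega = sum_{i<j} (∂f_j/∂x_i - ∂f_i/∂x_j) dx_i ∧ dx_j. Under the identification (dy ∧ dz, dz ∧ dx, dx ∧ dy) ↔ (e_x, e_y, e_z), the coefficients are exactly the components of curl F. Compute:
  ∂R/∂y - ∂Q/∂z = (-z) - (-4*z) = 3*z
  ∂P/∂z - ∂R/∂x = (-x - 2*y) - (-6*x) = 5*x - 2*y
  ∂Q/∂x - ∂P/∂y = (0) - (3*x - 2*z) = -3*x + 2*z.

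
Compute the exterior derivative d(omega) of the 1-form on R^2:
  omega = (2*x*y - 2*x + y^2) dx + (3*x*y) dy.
d(omega) = (-2*x + y) dx ∧ dy

For a 1-form omega = sum_i f_i dx_i, the exterior derivative is
  d(omega) = sum_{i < j} (∂f_j/∂x_i - ∂f_i/∂x_j) dx_i ∧ dx_j.
  coefficient of dx ∧ dy: ∂f_2/∂x - ∂f_1/∂y = ∂(3*x*y)/∂x - ∂(2*x*y - 2*x + y^2)/∂y = -2*x + y
Assembling: d(omega) = (-2*x + y) dx ∧ dy.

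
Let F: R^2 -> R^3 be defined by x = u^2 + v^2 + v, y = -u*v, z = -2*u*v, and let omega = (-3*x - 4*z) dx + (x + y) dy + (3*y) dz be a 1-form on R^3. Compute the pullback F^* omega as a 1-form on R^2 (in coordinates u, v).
F^* omega = (-6*u^3 + 15*u^2*v + u*v^2 - 6*u*v - v^3 - v^2) du + (-u^3 + u^2*v - 3*u^2 + 15*u*v^2 + 7*u*v - 6*v^3 - 9*v^2 - 3*v) dv

Using F^*(f dg) = (f ∘ F) d(g ∘ F), substitute each coordinate x_i by F_i(u, v) in f_i, and replace dx_i by d F_i = (∂F_i/∂u) du + (∂F_i/∂v) dv.
  For the x component: f_1(F) = -3*u^2 + 8*u*v - 3*v^2 - 3*v; d F_1 = (2*u) du + (2*v + 1) dv
  For the y component: f_2(F) = u^2 - u*v + v^2 + v; d F_2 = (-v) du + (-u) dv
  For the z component: f_3(F) = -3*u*v; d F_3 = (-2*v) du + (-2*u) dv
Combining and collecting du, dv coefficients:
  coeff of du: -6*u^3 + 15*u^2*v + u*v^2 - 6*u*v - v^3 - v^2
  coeff of dv: -u^3 + u^2*v - 3*u^2 + 15*u*v^2 + 7*u*v - 6*v^3 - 9*v^2 - 3*v
F^* omega = (-6*u^3 + 15*u^2*v + u*v^2 - 6*u*v - v^3 - v^2) du + (-u^3 + u^2*v - 3*u^2 + 15*u*v^2 + 7*u*v - 6*v^3 - 9*v^2 - 3*v) dv.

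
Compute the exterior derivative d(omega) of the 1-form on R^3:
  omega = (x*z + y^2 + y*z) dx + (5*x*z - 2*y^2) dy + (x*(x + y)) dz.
d(omega) = (-2*y + 4*z) dx ∧ dy + (x) dx ∧ dz + (-4*x) dy ∧ dz

For a 1-form omega = sum_i f_i dx_i, the exterior derivative is
  d(omega) = sum_{i < j} (∂f_j/∂x_i - ∂f_i/∂x_j) dx_i ∧ dx_j.
  coefficient of dx ∧ dy: ∂f_2/∂x - ∂f_1/∂y = ∂(5*x*z - 2*y^2)/∂x - ∂(x*z + y^2 + y*z)/∂y = -2*y + 4*z
  coefficient of dx ∧ dz: ∂f_3/∂x - ∂f_1/∂z = ∂(x*(x + y))/∂x - ∂(x*z + y^2 + y*z)/∂z = x
  coefficient of dy ∧ dz: ∂f_3/∂y - ∂f_2/∂z = ∂(x*(x + y))/∂y - ∂(5*x*z - 2*y^2)/∂z = -4*x
Assembling: d(omega) = (-2*y + 4*z) dx ∧ dy + (x) dx ∧ dz + (-4*x) dy ∧ dz.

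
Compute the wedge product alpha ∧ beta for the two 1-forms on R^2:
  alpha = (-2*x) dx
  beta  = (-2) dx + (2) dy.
alpha ∧ beta = (-4*x) dx ∧ dy

Distribute the wedge, using dx_i ∧ dx_j = -dx_j ∧ dx_i and dx_i ∧ dx_i = 0. For each pair (i, j) with i < j, the coefficient of dx_i ∧ dx_j in alpha ∧ beta is (alpha_i * beta_j - alpha_j * beta_i). Collecting: alpha ∧ beta = (-4*x) dx ∧ dy.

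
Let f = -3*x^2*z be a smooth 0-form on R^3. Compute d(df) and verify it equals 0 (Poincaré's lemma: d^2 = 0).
d(df) = 0

Step 1: df = sum_i (∂f/∂x_i) dx_i = (-6*x*z) dx + (0) dy + (-3*x^2) dz.
Step 2: Apply d again. Using the 1-form formula, the coefficient of dx ∧ dy in d(df) is ∂^2 f/∂x ∂y - ∂^2 f/∂y ∂x = (0) - (0) = 0 (equality of mixed partials for smooth f).
Similarly for dx ∧ dz and dy ∧ dz — all coefficients vanish. So d(df) = 0.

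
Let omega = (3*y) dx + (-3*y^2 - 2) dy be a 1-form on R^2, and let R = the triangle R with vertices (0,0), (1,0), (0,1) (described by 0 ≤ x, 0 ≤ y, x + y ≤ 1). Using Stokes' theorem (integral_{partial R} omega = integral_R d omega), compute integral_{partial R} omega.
integral_(partial R) omega = -3/2

Stokes: integral_partial_R omega = integral_R d omega with d omega = (∂Q/∂x - ∂P/∂y) dx ∧ dy.
  ∂Q/∂x = 0
  ∂P/∂y = 3
  integrand = ∂Q/∂x - ∂P/∂y = -3.
Integrating over R: integral_0^1 integral_0^{1-x} (-3) dy dx = -3/2.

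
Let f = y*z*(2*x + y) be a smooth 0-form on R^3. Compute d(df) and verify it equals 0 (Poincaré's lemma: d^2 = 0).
d(df) = 0

Step 1: df = sum_i (∂f/∂x_i) dx_i = (2*y*z) dx + (2*z*(x + y)) dy + (y*(2*x + y)) dz.
Step 2: Apply d again. Using the 1-form formula, the coefficient of dx ∧ dy in d(df) is ∂^2 f/∂x ∂y - ∂^2 f/∂y ∂x = (2*z) - (2*z) = 0 (equality of mixed partials for smooth f).
Similarly for dx ∧ dz and dy ∧ dz — all coefficients vanish. So d(df) = 0.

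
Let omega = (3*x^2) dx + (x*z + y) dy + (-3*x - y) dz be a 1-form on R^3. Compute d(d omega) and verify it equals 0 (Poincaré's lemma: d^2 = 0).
d(d omega) = 0

Step 1: d omega = sum_{i<j} (∂f_j/∂x_i - ∂f_i/∂x_j) dx_i ∧ dx_j:
  coeff of dx ∧ dy: z
  coeff of dx ∧ dz: -3
  coeff of dy ∧ dz: -x - 1
Step 2: Apply d again to each 2-form coefficient. The only possible 3-form in R^3 is dx ∧ dy ∧ dz, with coefficient
  ∂(coeff of dy∧dz)/∂x - ∂(coeff of dx∧dz)/∂y + ∂(coeff of dx∧dy)/∂z
  = ∂/∂x (-x - 1) - ∂/∂y (-3) + ∂/∂z (z).
Each of these terms simplifies to sums of mixed partials that cancel in pairs. The result is 0 (by equality of mixed partials for smooth functions — Schwarz / Clairaut).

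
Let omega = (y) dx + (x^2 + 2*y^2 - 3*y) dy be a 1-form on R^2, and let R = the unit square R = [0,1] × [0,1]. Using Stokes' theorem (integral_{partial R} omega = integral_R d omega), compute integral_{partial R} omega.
integral_(partial R) omega = 0

Stokes: integral_partial_R omega = integral_R d omega with d omega = (∂Q/∂x - ∂P/∂y) dx ∧ dy.
  ∂Q/∂x = 2*x
  ∂P/∂y = 1
  integrand = ∂Q/∂x - ∂P/∂y = 2*x - 1.
Integrating over R: integral_0^1 integral_0^1 (2*x - 1) dx dy = 0.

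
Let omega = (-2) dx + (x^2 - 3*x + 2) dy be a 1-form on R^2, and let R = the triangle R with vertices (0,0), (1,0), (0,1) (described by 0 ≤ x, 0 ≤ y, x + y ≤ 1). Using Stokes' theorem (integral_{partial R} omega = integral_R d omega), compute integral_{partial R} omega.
integral_(partial R) omega = -7/6

Stokes: integral_partial_R omega = integral_R d omega with d omega = (∂Q/∂x - ∂P/∂y) dx ∧ dy.
  ∂Q/∂x = 2*x - 3
  ∂P/∂y = 0
  integrand = ∂Q/∂x - ∂P/∂y = 2*x - 3.
Integrating over R: integral_0^1 integral_0^{1-x} (2*x - 3) dy dx = -7/6.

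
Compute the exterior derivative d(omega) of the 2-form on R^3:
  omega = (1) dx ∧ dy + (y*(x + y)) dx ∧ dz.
d(omega) = (-x - 2*y) dx ∧ dy ∧ dz

For a 2-form omega = sum_{i<j} g_{ij} dx_i ∧ dx_j, the exterior derivative is
  d(omega) = sum_{i<j} d(g_{ij}) ∧ dx_i ∧ dx_j = sum_{i<j, k} (∂g_{ij}/∂x_k) dx_k ∧ dx_i ∧ dx_j.
Expand each term, using dx_k ∧ dx_i ∧ dx_j = sgn(permutation) dx_{(a)} ∧ dx_{(b)} ∧ dx_{(c)} with (a < b < c) sorted:
  d(y*(x + y)) includes (∂/∂y)(y*(x + y)) dy = (x + 2*y) dy, which multiplied by dx ∧ dz gives (-x - 2*y) dx ∧ dy ∧ dz
Collecting like 3-forms: d(omega) = (-x - 2*y) dx ∧ dy ∧ dz.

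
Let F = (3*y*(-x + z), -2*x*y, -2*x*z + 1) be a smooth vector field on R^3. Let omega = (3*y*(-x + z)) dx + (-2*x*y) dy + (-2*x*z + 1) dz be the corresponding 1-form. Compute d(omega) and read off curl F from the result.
d(omega) = (0) dy ∧ dz + (3*y + 2*z) dz ∧ dx + (3*x - 2*y - 3*z) dx ∧ dy; curl F = (0, 3*y + 2*z, 3*x - 2*y - 3*z)

d omega = sum_{i<j} (∂f_j/∂x_i - ∂f_i/∂x_j) dx_i ∧ dx_j. Under the identification (dy ∧ dz, dz ∧ dx, dx ∧ dy) ↔ (e_x, e_y, e_z), the coefficients are exactly the components of curl F. Compute:
  ∂R/∂y - ∂Q/∂z = (0) - (0) = 0
  ∂P/∂z - ∂R/∂x = (3*y) - (-2*z) = 3*y + 2*z
  ∂Q/∂x - ∂P/∂y = (-2*y) - (-3*x + 3*z) = 3*x - 2*y - 3*z.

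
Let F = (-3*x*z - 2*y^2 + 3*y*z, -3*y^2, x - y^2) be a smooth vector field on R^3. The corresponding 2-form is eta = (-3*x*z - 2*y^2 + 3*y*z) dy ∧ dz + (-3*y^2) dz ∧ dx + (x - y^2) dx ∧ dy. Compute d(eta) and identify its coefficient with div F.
d(eta) = (-6*y - 3*z) dx ∧ dy ∧ dz; div F = -6*y - 3*z

For a 2-form in R^3 of the form above, applying d gives a 3-form with coefficient ∂P/∂x + ∂Q/∂y + ∂R/∂z:
  ∂P/∂x = -3*z
  ∂Q/∂y = -6*y
  ∂R/∂z = 0
Sum = -6*y - 3*z, which is exactly div F.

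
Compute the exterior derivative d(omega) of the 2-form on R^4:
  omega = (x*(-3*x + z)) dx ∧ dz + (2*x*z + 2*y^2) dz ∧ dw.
d(omega) = (2*z) dx ∧ dz ∧ dw + (4*y) dy ∧ dz ∧ dw

For a 2-form omega = sum_{i<j} g_{ij} dx_i ∧ dx_j, the exterior derivative is
  d(omega) = sum_{i<j} d(g_{ij}) ∧ dx_i ∧ dx_j = sum_{i<j, k} (∂g_{ij}/∂x_k) dx_k ∧ dx_i ∧ dx_j.
Expand each term, using dx_k ∧ dx_i ∧ dx_j = sgn(permutation) dx_{(a)} ∧ dx_{(b)} ∧ dx_{(c)} with (a < b < c) sorted:
  d(2*x*z + 2*y^2) includes (∂/∂x)(2*x*z + 2*y^2) dx = (2*z) dx, which multiplied by dz ∧ dw gives (2*z) dx ∧ dz ∧ dw
  d(2*x*z + 2*y^2) includes (∂/∂y)(2*x*z + 2*y^2) dy = (4*y) dy, which multiplied by dz ∧ dw gives (4*y) dy ∧ dz ∧ dw
Collecting like 3-forms: d(omega) = (2*z) dx ∧ dz ∧ dw + (4*y) dy ∧ dz ∧ dw.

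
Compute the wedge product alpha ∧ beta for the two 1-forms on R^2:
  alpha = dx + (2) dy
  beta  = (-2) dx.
alpha ∧ beta = (4) dx ∧ dy

Distribute the wedge, using dx_i ∧ dx_j = -dx_j ∧ dx_i and dx_i ∧ dx_i = 0. For each pair (i, j) with i < j, the coefficient of dx_i ∧ dx_j in alpha ∧ beta is (alpha_i * beta_j - alpha_j * beta_i). Collecting: alpha ∧ beta = (4) dx ∧ dy.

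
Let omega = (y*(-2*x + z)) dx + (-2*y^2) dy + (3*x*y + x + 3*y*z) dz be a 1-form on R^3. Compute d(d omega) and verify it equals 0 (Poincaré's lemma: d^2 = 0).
d(d omega) = 0

Step 1: d omega = sum_{i<j} (∂f_j/∂x_i - ∂f_i/∂x_j) dx_i ∧ dx_j:
  coeff of dx ∧ dy: 2*x - z
  coeff of dx ∧ dz: 2*y + 1
  coeff of dy ∧ dz: 3*x + 3*z
Step 2: Apply d again to each 2-form coefficient. The only possible 3-form in R^3 is dx ∧ dy ∧ dz, with coefficient
  ∂(coeff of dy∧dz)/∂x - ∂(coeff of dx∧dz)/∂y + ∂(coeff of dx∧dy)/∂z
  = ∂/∂x (3*x + 3*z) - ∂/∂y (2*y + 1) + ∂/∂z (2*x - z).
Each of these terms simplifies to sums of mixed partials that cancel in pairs. The result is 0 (by equality of mixed partials for smooth functions — Schwarz / Clairaut).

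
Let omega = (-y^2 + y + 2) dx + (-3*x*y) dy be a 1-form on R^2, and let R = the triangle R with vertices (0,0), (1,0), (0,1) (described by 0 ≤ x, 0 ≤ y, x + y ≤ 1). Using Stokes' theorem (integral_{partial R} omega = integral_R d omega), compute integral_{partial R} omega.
integral_(partial R) omega = -2/3

Stokes: integral_partial_R omega = integral_R d omega with d omega = (∂Q/∂x - ∂P/∂y) dx ∧ dy.
  ∂Q/∂x = -3*y
  ∂P/∂y = 1 - 2*y
  integrand = ∂Q/∂x - ∂P/∂y = -y - 1.
Integrating over R: integral_0^1 integral_0^{1-x} (-y - 1) dy dx = -2/3.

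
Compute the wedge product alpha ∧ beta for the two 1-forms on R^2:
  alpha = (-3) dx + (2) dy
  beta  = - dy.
alpha ∧ beta = (3) dx ∧ dy

Distribute the wedge, using dx_i ∧ dx_j = -dx_j ∧ dx_i and dx_i ∧ dx_i = 0. For each pair (i, j) with i < j, the coefficient of dx_i ∧ dx_j in alpha ∧ beta is (alpha_i * beta_j - alpha_j * beta_i). Collecting: alpha ∧ beta = (3) dx ∧ dy.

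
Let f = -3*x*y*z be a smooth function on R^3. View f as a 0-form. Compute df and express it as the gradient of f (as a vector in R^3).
df = (-3*y*z) dx + (-3*x*z) dy + (-3*x*y) dz; grad f = (-3*y*z, -3*x*z, -3*x*y)

For a 0-form f, d f = (∂f/∂x) dx + (∂f/∂y) dy + (∂f/∂z) dz. The components of the vector representation are exactly the entries of grad f in Cartesian coordinates:
  ∂f/∂x = -3*y*z
  ∂f/∂y = -3*x*z
  ∂f/∂z = -3*x*y.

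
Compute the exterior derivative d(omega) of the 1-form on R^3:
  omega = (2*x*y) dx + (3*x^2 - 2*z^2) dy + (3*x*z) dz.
d(omega) = (4*x) dx ∧ dy + (3*z) dx ∧ dz + (4*z) dy ∧ dz

For a 1-form omega = sum_i f_i dx_i, the exterior derivative is
  d(omega) = sum_{i < j} (∂f_j/∂x_i - ∂f_i/∂x_j) dx_i ∧ dx_j.
  coefficient of dx ∧ dy: ∂f_2/∂x - ∂f_1/∂y = ∂(3*x^2 - 2*z^2)/∂x - ∂(2*x*y)/∂y = 4*x
  coefficient of dx ∧ dz: ∂f_3/∂x - ∂f_1/∂z = ∂(3*x*z)/∂x - ∂(2*x*y)/∂z = 3*z
  coefficient of dy ∧ dz: ∂f_3/∂y - ∂f_2/∂z = ∂(3*x*z)/∂y - ∂(3*x^2 - 2*z^2)/∂z = 4*z
Assembling: d(omega) = (4*x) dx ∧ dy + (3*z) dx ∧ dz + (4*z) dy ∧ dz.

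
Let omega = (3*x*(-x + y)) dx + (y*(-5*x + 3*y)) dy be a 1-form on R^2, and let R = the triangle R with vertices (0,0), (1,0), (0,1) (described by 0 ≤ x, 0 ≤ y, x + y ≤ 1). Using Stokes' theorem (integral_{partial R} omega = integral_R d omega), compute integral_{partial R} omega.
integral_(partial R) omega = -4/3

Stokes: integral_partial_R omega = integral_R d omega with d omega = (∂Q/∂x - ∂P/∂y) dx ∧ dy.
  ∂Q/∂x = -5*y
  ∂P/∂y = 3*x
  integrand = ∂Q/∂x - ∂P/∂y = -3*x - 5*y.
Integrating over R: integral_0^1 integral_0^{1-x} (-3*x - 5*y) dy dx = -4/3.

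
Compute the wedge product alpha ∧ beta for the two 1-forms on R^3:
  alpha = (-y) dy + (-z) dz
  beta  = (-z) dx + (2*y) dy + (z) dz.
alpha ∧ beta = (-y*z) dx ∧ dy + (y*z) dy ∧ dz + (-z^2) dx ∧ dz

Distribute the wedge, using dx_i ∧ dx_j = -dx_j ∧ dx_i and dx_i ∧ dx_i = 0. For each pair (i, j) with i < j, the coefficient of dx_i ∧ dx_j in alpha ∧ beta is (alpha_i * beta_j - alpha_j * beta_i). Collecting: alpha ∧ beta = (-y*z) dx ∧ dy + (y*z) dy ∧ dz + (-z^2) dx ∧ dz.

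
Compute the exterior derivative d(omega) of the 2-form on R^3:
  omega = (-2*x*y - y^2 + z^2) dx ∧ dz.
d(omega) = (2*x + 2*y) dx ∧ dy ∧ dz

For a 2-form omega = sum_{i<j} g_{ij} dx_i ∧ dx_j, the exterior derivative is
  d(omega) = sum_{i<j} d(g_{ij}) ∧ dx_i ∧ dx_j = sum_{i<j, k} (∂g_{ij}/∂x_k) dx_k ∧ dx_i ∧ dx_j.
Expand each term, using dx_k ∧ dx_i ∧ dx_j = sgn(permutation) dx_{(a)} ∧ dx_{(b)} ∧ dx_{(c)} with (a < b < c) sorted:
  d(-2*x*y - y^2 + z^2) includes (∂/∂y)(-2*x*y - y^2 + z^2) dy = (-2*x - 2*y) dy, which multiplied by dx ∧ dz gives (2*x + 2*y) dx ∧ dy ∧ dz
Collecting like 3-forms: d(omega) = (2*x + 2*y) dx ∧ dy ∧ dz.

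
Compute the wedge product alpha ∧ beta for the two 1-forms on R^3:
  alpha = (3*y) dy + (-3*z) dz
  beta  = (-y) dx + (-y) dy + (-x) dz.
alpha ∧ beta = (3*y^2) dx ∧ dy + (-3*y*(x + z)) dy ∧ dz + (-3*y*z) dx ∧ dz

Distribute the wedge, using dx_i ∧ dx_j = -dx_j ∧ dx_i and dx_i ∧ dx_i = 0. For each pair (i, j) with i < j, the coefficient of dx_i ∧ dx_j in alpha ∧ beta is (alpha_i * beta_j - alpha_j * beta_i). Collecting: alpha ∧ beta = (3*y^2) dx ∧ dy + (-3*y*(x + z)) dy ∧ dz + (-3*y*z) dx ∧ dz.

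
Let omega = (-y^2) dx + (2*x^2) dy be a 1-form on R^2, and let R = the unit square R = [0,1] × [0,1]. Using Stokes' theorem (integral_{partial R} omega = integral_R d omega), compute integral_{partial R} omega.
integral_(partial R) omega = 3

Stokes: integral_partial_R omega = integral_R d omega with d omega = (∂Q/∂x - ∂P/∂y) dx ∧ dy.
  ∂Q/∂x = 4*x
  ∂P/∂y = -2*y
  integrand = ∂Q/∂x - ∂P/∂y = 4*x + 2*y.
Integrating over R: integral_0^1 integral_0^1 (4*x + 2*y) dx dy = 3.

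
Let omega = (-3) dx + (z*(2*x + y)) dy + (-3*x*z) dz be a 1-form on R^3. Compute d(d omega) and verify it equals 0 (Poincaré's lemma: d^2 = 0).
d(d omega) = 0

Step 1: d omega = sum_{i<j} (∂f_j/∂x_i - ∂f_i/∂x_j) dx_i ∧ dx_j:
  coeff of dx ∧ dy: 2*z
  coeff of dx ∧ dz: -3*z
  coeff of dy ∧ dz: -2*x - y
Step 2: Apply d again to each 2-form coefficient. The only possible 3-form in R^3 is dx ∧ dy ∧ dz, with coefficient
  ∂(coeff of dy∧dz)/∂x - ∂(coeff of dx∧dz)/∂y + ∂(coeff of dx∧dy)/∂z
  = ∂/∂x (-2*x - y) - ∂/∂y (-3*z) + ∂/∂z (2*z).
Each of these terms simplifies to sums of mixed partials that cancel in pairs. The result is 0 (by equality of mixed partials for smooth functions — Schwarz / Clairaut).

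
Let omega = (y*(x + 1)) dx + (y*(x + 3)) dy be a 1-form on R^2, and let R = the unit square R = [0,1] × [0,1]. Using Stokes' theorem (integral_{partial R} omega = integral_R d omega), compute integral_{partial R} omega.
integral_(partial R) omega = -1

Stokes: integral_partial_R omega = integral_R d omega with d omega = (∂Q/∂x - ∂P/∂y) dx ∧ dy.
  ∂Q/∂x = y
  ∂P/∂y = x + 1
  integrand = ∂Q/∂x - ∂P/∂y = -x + y - 1.
Integrating over R: integral_0^1 integral_0^1 (-x + y - 1) dx dy = -1.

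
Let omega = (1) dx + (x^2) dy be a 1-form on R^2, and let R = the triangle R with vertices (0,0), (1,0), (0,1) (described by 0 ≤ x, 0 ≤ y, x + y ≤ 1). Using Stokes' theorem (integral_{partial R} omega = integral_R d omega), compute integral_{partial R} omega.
integral_(partial R) omega = 1/3

Stokes: integral_partial_R omega = integral_R d omega with d omega = (∂Q/∂x - ∂P/∂y) dx ∧ dy.
  ∂Q/∂x = 2*x
  ∂P/∂y = 0
  integrand = ∂Q/∂x - ∂P/∂y = 2*x.
Integrating over R: integral_0^1 integral_0^{1-x} (2*x) dy dx = 1/3.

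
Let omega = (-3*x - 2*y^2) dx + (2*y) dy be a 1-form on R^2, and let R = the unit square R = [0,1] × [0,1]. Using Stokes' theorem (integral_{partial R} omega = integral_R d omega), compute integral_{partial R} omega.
integral_(partial R) omega = 2

Stokes: integral_partial_R omega = integral_R d omega with d omega = (∂Q/∂x - ∂P/∂y) dx ∧ dy.
  ∂Q/∂x = 0
  ∂P/∂y = -4*y
  integrand = ∂Q/∂x - ∂P/∂y = 4*y.
Integrating over R: integral_0^1 integral_0^1 (4*y) dx dy = 2.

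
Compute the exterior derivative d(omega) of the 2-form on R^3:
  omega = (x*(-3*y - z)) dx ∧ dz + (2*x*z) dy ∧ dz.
d(omega) = (3*x + 2*z) dx ∧ dy ∧ dz

For a 2-form omega = sum_{i<j} g_{ij} dx_i ∧ dx_j, the exterior derivative is
  d(omega) = sum_{i<j} d(g_{ij}) ∧ dx_i ∧ dx_j = sum_{i<j, k} (∂g_{ij}/∂x_k) dx_k ∧ dx_i ∧ dx_j.
Expand each term, using dx_k ∧ dx_i ∧ dx_j = sgn(permutation) dx_{(a)} ∧ dx_{(b)} ∧ dx_{(c)} with (a < b < c) sorted:
  d(x*(-3*y - z)) includes (∂/∂y)(x*(-3*y - z)) dy = (-3*x) dy, which multiplied by dx ∧ dz gives (3*x) dx ∧ dy ∧ dz
  d(2*x*z) includes (∂/∂x)(2*x*z) dx = (2*z) dx, which multiplied by dy ∧ dz gives (2*z) dx ∧ dy ∧ dz
Collecting like 3-forms: d(omega) = (3*x + 2*z) dx ∧ dy ∧ dz.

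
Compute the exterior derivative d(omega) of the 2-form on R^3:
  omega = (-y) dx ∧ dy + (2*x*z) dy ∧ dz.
d(omega) = (2*z) dx ∧ dy ∧ dz

For a 2-form omega = sum_{i<j} g_{ij} dx_i ∧ dx_j, the exterior derivative is
  d(omega) = sum_{i<j} d(g_{ij}) ∧ dx_i ∧ dx_j = sum_{i<j, k} (∂g_{ij}/∂x_k) dx_k ∧ dx_i ∧ dx_j.
Expand each term, using dx_k ∧ dx_i ∧ dx_j = sgn(permutation) dx_{(a)} ∧ dx_{(b)} ∧ dx_{(c)} with (a < b < c) sorted:
  d(2*x*z) includes (∂/∂x)(2*x*z) dx = (2*z) dx, which multiplied by dy ∧ dz gives (2*z) dx ∧ dy ∧ dz
Collecting like 3-forms: d(omega) = (2*z) dx ∧ dy ∧ dz.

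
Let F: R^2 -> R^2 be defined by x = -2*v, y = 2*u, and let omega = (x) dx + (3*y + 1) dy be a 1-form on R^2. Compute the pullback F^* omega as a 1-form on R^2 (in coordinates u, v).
F^* omega = (12*u + 2) du + (4*v) dv

Using F^*(f dg) = (f ∘ F) d(g ∘ F), substitute each coordinate x_i by F_i(u, v) in f_i, and replace dx_i by d F_i = (∂F_i/∂u) du + (∂F_i/∂v) dv.
  For the x component: f_1(F) = -2*v; d F_1 = (0) du + (-2) dv
  For the y component: f_2(F) = 6*u + 1; d F_2 = (2) du + (0) dv
Combining and collecting du, dv coefficients:
  coeff of du: 12*u + 2
  coeff of dv: 4*v
F^* omega = (12*u + 2) du + (4*v) dv.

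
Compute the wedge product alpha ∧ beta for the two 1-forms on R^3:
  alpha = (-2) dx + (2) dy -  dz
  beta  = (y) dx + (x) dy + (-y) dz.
alpha ∧ beta = (-2*x - 2*y) dx ∧ dy + (3*y) dx ∧ dz + (x - 2*y) dy ∧ dz

Distribute the wedge, using dx_i ∧ dx_j = -dx_j ∧ dx_i and dx_i ∧ dx_i = 0. For each pair (i, j) with i < j, the coefficient of dx_i ∧ dx_j in alpha ∧ beta is (alpha_i * beta_j - alpha_j * beta_i). Collecting: alpha ∧ beta = (-2*x - 2*y) dx ∧ dy + (3*y) dx ∧ dz + (x - 2*y) dy ∧ dz.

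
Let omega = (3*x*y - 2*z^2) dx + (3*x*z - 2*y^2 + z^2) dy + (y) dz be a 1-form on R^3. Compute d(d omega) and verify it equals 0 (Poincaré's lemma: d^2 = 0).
d(d omega) = 0

Step 1: d omega = sum_{i<j} (∂f_j/∂x_i - ∂f_i/∂x_j) dx_i ∧ dx_j:
  coeff of dx ∧ dy: -3*x + 3*z
  coeff of dx ∧ dz: 4*z
  coeff of dy ∧ dz: -3*x - 2*z + 1
Step 2: Apply d again to each 2-form coefficient. The only possible 3-form in R^3 is dx ∧ dy ∧ dz, with coefficient
  ∂(coeff of dy∧dz)/∂x - ∂(coeff of dx∧dz)/∂y + ∂(coeff of dx∧dy)/∂z
  = ∂/∂x (-3*x - 2*z + 1) - ∂/∂y (4*z) + ∂/∂z (-3*x + 3*z).
Each of these terms simplifies to sums of mixed partials that cancel in pairs. The result is 0 (by equality of mixed partials for smooth functions — Schwarz / Clairaut).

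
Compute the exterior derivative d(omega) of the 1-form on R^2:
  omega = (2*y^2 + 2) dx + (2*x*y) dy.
d(omega) = (-2*y) dx ∧ dy

For a 1-form omega = sum_i f_i dx_i, the exterior derivative is
  d(omega) = sum_{i < j} (∂f_j/∂x_i - ∂f_i/∂x_j) dx_i ∧ dx_j.
  coefficient of dx ∧ dy: ∂f_2/∂x - ∂f_1/∂y = ∂(2*x*y)/∂x - ∂(2*y^2 + 2)/∂y = -2*y
Assembling: d(omega) = (-2*y) dx ∧ dy.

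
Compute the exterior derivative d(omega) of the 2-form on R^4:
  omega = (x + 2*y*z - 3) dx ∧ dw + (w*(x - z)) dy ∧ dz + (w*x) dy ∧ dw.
d(omega) = (w - 2*z) dx ∧ dy ∧ dw + (-2*y) dx ∧ dz ∧ dw + (w) dx ∧ dy ∧ dz + (x - z) dy ∧ dz ∧ dw

For a 2-form omega = sum_{i<j} g_{ij} dx_i ∧ dx_j, the exterior derivative is
  d(omega) = sum_{i<j} d(g_{ij}) ∧ dx_i ∧ dx_j = sum_{i<j, k} (∂g_{ij}/∂x_k) dx_k ∧ dx_i ∧ dx_j.
Expand each term, using dx_k ∧ dx_i ∧ dx_j = sgn(permutation) dx_{(a)} ∧ dx_{(b)} ∧ dx_{(c)} with (a < b < c) sorted:
  d(x + 2*y*z - 3) includes (∂/∂y)(x + 2*y*z - 3) dy = (2*z) dy, which multiplied by dx ∧ dw gives (-2*z) dx ∧ dy ∧ dw
  d(x + 2*y*z - 3) includes (∂/∂z)(x + 2*y*z - 3) dz = (2*y) dz, which multiplied by dx ∧ dw gives (-2*y) dx ∧ dz ∧ dw
  d(w*(x - z)) includes (∂/∂x)(w*(x - z)) dx = (w) dx, which multiplied by dy ∧ dz gives (w) dx ∧ dy ∧ dz
  d(w*(x - z)) includes (∂/∂w)(w*(x - z)) dw = (x - z) dw, which multiplied by dy ∧ dz gives (x - z) dy ∧ dz ∧ dw
  d(w*x) includes (∂/∂x)(w*x) dx = (w) dx, which multiplied by dy ∧ dw gives (w) dx ∧ dy ∧ dw
Collecting like 3-forms: d(omega) = (w - 2*z) dx ∧ dy ∧ dw + (-2*y) dx ∧ dz ∧ dw + (w) dx ∧ dy ∧ dz + (x - z) dy ∧ dz ∧ dw.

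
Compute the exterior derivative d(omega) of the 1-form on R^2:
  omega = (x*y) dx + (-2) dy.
d(omega) = (-x) dx ∧ dy

For a 1-form omega = sum_i f_i dx_i, the exterior derivative is
  d(omega) = sum_{i < j} (∂f_j/∂x_i - ∂f_i/∂x_j) dx_i ∧ dx_j.
  coefficient of dx ∧ dy: ∂f_2/∂x - ∂f_1/∂y = ∂(-2)/∂x - ∂(x*y)/∂y = -x
Assembling: d(omega) = (-x) dx ∧ dy.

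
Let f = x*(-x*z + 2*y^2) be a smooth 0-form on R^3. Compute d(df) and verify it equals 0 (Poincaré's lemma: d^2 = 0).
d(df) = 0

Step 1: df = sum_i (∂f/∂x_i) dx_i = (-2*x*z + 2*y^2) dx + (4*x*y) dy + (-x^2) dz.
Step 2: Apply d again. Using the 1-form formula, the coefficient of dx ∧ dy in d(df) is ∂^2 f/∂x ∂y - ∂^2 f/∂y ∂x = (4*y) - (4*y) = 0 (equality of mixed partials for smooth f).
Similarly for dx ∧ dz and dy ∧ dz — all coefficients vanish. So d(df) = 0.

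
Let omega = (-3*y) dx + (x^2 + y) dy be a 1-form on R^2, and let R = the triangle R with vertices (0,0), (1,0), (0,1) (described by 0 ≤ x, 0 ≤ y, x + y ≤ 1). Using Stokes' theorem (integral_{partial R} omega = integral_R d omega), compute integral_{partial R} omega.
integral_(partial R) omega = 11/6

Stokes: integral_partial_R omega = integral_R d omega with d omega = (∂Q/∂x - ∂P/∂y) dx ∧ dy.
  ∂Q/∂x = 2*x
  ∂P/∂y = -3
  integrand = ∂Q/∂x - ∂P/∂y = 2*x + 3.
Integrating over R: integral_0^1 integral_0^{1-x} (2*x + 3) dy dx = 11/6.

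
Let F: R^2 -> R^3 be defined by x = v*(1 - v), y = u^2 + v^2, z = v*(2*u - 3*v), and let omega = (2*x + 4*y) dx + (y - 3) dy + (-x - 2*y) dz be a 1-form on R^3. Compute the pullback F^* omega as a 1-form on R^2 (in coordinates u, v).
F^* omega = (2*u^3 - 4*u^2*v + 2*u*v^2 - 6*u - 2*v^3 - 2*v^2) du + (-4*u^3 + 6*u^2*v + 4*u^2 - 2*u*v^2 - 2*u*v + 4*v^3 + 4*v^2 - 4*v) dv

Using F^*(f dg) = (f ∘ F) d(g ∘ F), substitute each coordinate x_i by F_i(u, v) in f_i, and replace dx_i by d F_i = (∂F_i/∂u) du + (∂F_i/∂v) dv.
  For the x component: f_1(F) = 4*u^2 + 2*v^2 + 2*v; d F_1 = (0) du + (1 - 2*v) dv
  For the y component: f_2(F) = u^2 + v^2 - 3; d F_2 = (2*u) du + (2*v) dv
  For the z component: f_3(F) = -2*u^2 - v^2 - v; d F_3 = (2*v) du + (2*u - 6*v) dv
Combining and collecting du, dv coefficients:
  coeff of du: 2*u^3 - 4*u^2*v + 2*u*v^2 - 6*u - 2*v^3 - 2*v^2
  coeff of dv: -4*u^3 + 6*u^2*v + 4*u^2 - 2*u*v^2 - 2*u*v + 4*v^3 + 4*v^2 - 4*v
F^* omega = (2*u^3 - 4*u^2*v + 2*u*v^2 - 6*u - 2*v^3 - 2*v^2) du + (-4*u^3 + 6*u^2*v + 4*u^2 - 2*u*v^2 - 2*u*v + 4*v^3 + 4*v^2 - 4*v) dv.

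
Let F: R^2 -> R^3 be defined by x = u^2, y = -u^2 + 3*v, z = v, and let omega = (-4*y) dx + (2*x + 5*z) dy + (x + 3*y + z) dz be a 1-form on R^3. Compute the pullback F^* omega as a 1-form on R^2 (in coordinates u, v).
F^* omega = (4*u^3 - 34*u*v) du + (4*u^2 + 25*v) dv

Using F^*(f dg) = (f ∘ F) d(g ∘ F), substitute each coordinate x_i by F_i(u, v) in f_i, and replace dx_i by d F_i = (∂F_i/∂u) du + (∂F_i/∂v) dv.
  For the x component: f_1(F) = 4*u^2 - 12*v; d F_1 = (2*u) du + (0) dv
  For the y component: f_2(F) = 2*u^2 + 5*v; d F_2 = (-2*u) du + (3) dv
  For the z component: f_3(F) = -2*u^2 + 10*v; d F_3 = (0) du + (1) dv
Combining and collecting du, dv coefficients:
  coeff of du: 4*u^3 - 34*u*v
  coeff of dv: 4*u^2 + 25*v
F^* omega = (4*u^3 - 34*u*v) du + (4*u^2 + 25*v) dv.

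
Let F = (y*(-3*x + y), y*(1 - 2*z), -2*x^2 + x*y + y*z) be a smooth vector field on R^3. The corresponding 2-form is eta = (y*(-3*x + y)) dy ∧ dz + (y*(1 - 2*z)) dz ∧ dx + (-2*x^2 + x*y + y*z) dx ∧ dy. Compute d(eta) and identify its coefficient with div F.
d(eta) = (-2*y - 2*z + 1) dx ∧ dy ∧ dz; div F = -2*y - 2*z + 1

For a 2-form in R^3 of the form above, applying d gives a 3-form with coefficient ∂P/∂x + ∂Q/∂y + ∂R/∂z:
  ∂P/∂x = -3*y
  ∂Q/∂y = 1 - 2*z
  ∂R/∂z = y
Sum = -2*y - 2*z + 1, which is exactly div F.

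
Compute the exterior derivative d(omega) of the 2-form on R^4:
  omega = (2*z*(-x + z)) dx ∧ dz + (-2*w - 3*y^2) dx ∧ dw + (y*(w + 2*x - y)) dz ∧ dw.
d(omega) = (6*y) dx ∧ dy ∧ dw + (2*y) dx ∧ dz ∧ dw + (w + 2*x - 2*y) dy ∧ dz ∧ dw

For a 2-form omega = sum_{i<j} g_{ij} dx_i ∧ dx_j, the exterior derivative is
  d(omega) = sum_{i<j} d(g_{ij}) ∧ dx_i ∧ dx_j = sum_{i<j, k} (∂g_{ij}/∂x_k) dx_k ∧ dx_i ∧ dx_j.
Expand each term, using dx_k ∧ dx_i ∧ dx_j = sgn(permutation) dx_{(a)} ∧ dx_{(b)} ∧ dx_{(c)} with (a < b < c) sorted:
  d(-2*w - 3*y^2) includes (∂/∂y)(-2*w - 3*y^2) dy = (-6*y) dy, which multiplied by dx ∧ dw gives (6*y) dx ∧ dy ∧ dw
  d(y*(w + 2*x - y)) includes (∂/∂x)(y*(w + 2*x - y)) dx = (2*y) dx, which multiplied by dz ∧ dw gives (2*y) dx ∧ dz ∧ dw
  d(y*(w + 2*x - y)) includes (∂/∂y)(y*(w + 2*x - y)) dy = (w + 2*x - 2*y) dy, which multiplied by dz ∧ dw gives (w + 2*x - 2*y) dy ∧ dz ∧ dw
Collecting like 3-forms: d(omega) = (6*y) dx ∧ dy ∧ dw + (2*y) dx ∧ dz ∧ dw + (w + 2*x - 2*y) dy ∧ dz ∧ dw.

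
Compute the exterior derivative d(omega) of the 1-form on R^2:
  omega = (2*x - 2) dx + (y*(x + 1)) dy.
d(omega) = (y) dx ∧ dy

For a 1-form omega = sum_i f_i dx_i, the exterior derivative is
  d(omega) = sum_{i < j} (∂f_j/∂x_i - ∂f_i/∂x_j) dx_i ∧ dx_j.
  coefficient of dx ∧ dy: ∂f_2/∂x - ∂f_1/∂y = ∂(y*(x + 1))/∂x - ∂(2*x - 2)/∂y = y
Assembling: d(omega) = (y) dx ∧ dy.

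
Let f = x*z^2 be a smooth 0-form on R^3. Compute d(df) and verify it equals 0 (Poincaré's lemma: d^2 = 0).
d(df) = 0

Step 1: df = sum_i (∂f/∂x_i) dx_i = (z^2) dx + (0) dy + (2*x*z) dz.
Step 2: Apply d again. Using the 1-form formula, the coefficient of dx ∧ dy in d(df) is ∂^2 f/∂x ∂y - ∂^2 f/∂y ∂x = (0) - (0) = 0 (equality of mixed partials for smooth f).
Similarly for dx ∧ dz and dy ∧ dz — all coefficients vanish. So d(df) = 0.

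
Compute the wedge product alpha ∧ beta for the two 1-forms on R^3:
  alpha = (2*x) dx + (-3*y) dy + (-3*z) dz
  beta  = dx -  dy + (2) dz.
alpha ∧ beta = (-2*x + 3*y) dx ∧ dy + (4*x + 3*z) dx ∧ dz + (-6*y - 3*z) dy ∧ dz

Distribute the wedge, using dx_i ∧ dx_j = -dx_j ∧ dx_i and dx_i ∧ dx_i = 0. For each pair (i, j) with i < j, the coefficient of dx_i ∧ dx_j in alpha ∧ beta is (alpha_i * beta_j - alpha_j * beta_i). Collecting: alpha ∧ beta = (-2*x + 3*y) dx ∧ dy + (4*x + 3*z) dx ∧ dz + (-6*y - 3*z) dy ∧ dz.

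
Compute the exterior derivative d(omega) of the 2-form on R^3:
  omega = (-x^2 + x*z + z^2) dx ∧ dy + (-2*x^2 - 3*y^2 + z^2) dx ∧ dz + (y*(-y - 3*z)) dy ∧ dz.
d(omega) = (x + 6*y + 2*z) dx ∧ dy ∧ dz

For a 2-form omega = sum_{i<j} g_{ij} dx_i ∧ dx_j, the exterior derivative is
  d(omega) = sum_{i<j} d(g_{ij}) ∧ dx_i ∧ dx_j = sum_{i<j, k} (∂g_{ij}/∂x_k) dx_k ∧ dx_i ∧ dx_j.
Expand each term, using dx_k ∧ dx_i ∧ dx_j = sgn(permutation) dx_{(a)} ∧ dx_{(b)} ∧ dx_{(c)} with (a < b < c) sorted:
  d(-x^2 + x*z + z^2) includes (∂/∂z)(-x^2 + x*z + z^2) dz = (x + 2*z) dz, which multiplied by dx ∧ dy gives (x + 2*z) dx ∧ dy ∧ dz
  d(-2*x^2 - 3*y^2 + z^2) includes (∂/∂y)(-2*x^2 - 3*y^2 + z^2) dy = (-6*y) dy, which multiplied by dx ∧ dz gives (6*y) dx ∧ dy ∧ dz
Collecting like 3-forms: d(omega) = (x + 6*y + 2*z) dx ∧ dy ∧ dz.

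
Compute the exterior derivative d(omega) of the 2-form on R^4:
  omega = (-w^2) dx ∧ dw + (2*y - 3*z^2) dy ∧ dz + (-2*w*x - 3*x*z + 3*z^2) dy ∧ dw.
d(omega) = (-2*w - 3*z) dx ∧ dy ∧ dw + (3*x - 6*z) dy ∧ dz ∧ dw

For a 2-form omega = sum_{i<j} g_{ij} dx_i ∧ dx_j, the exterior derivative is
  d(omega) = sum_{i<j} d(g_{ij}) ∧ dx_i ∧ dx_j = sum_{i<j, k} (∂g_{ij}/∂x_k) dx_k ∧ dx_i ∧ dx_j.
Expand each term, using dx_k ∧ dx_i ∧ dx_j = sgn(permutation) dx_{(a)} ∧ dx_{(b)} ∧ dx_{(c)} with (a < b < c) sorted:
  d(-2*w*x - 3*x*z + 3*z^2) includes (∂/∂x)(-2*w*x - 3*x*z + 3*z^2) dx = (-2*w - 3*z) dx, which multiplied by dy ∧ dw gives (-2*w - 3*z) dx ∧ dy ∧ dw
  d(-2*w*x - 3*x*z + 3*z^2) includes (∂/∂z)(-2*w*x - 3*x*z + 3*z^2) dz = (-3*x + 6*z) dz, which multiplied by dy ∧ dw gives (3*x - 6*z) dy ∧ dz ∧ dw
Collecting like 3-forms: d(omega) = (-2*w - 3*z) dx ∧ dy ∧ dw + (3*x - 6*z) dy ∧ dz ∧ dw.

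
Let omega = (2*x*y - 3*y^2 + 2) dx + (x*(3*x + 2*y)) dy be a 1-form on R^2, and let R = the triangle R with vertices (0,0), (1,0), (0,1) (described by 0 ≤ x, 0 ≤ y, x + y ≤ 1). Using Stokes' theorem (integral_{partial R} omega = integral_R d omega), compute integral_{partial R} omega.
integral_(partial R) omega = 2

Stokes: integral_partial_R omega = integral_R d omega with d omega = (∂Q/∂x - ∂P/∂y) dx ∧ dy.
  ∂Q/∂x = 6*x + 2*y
  ∂P/∂y = 2*x - 6*y
  integrand = ∂Q/∂x - ∂P/∂y = 4*x + 8*y.
Integrating over R: integral_0^1 integral_0^{1-x} (4*x + 8*y) dy dx = 2.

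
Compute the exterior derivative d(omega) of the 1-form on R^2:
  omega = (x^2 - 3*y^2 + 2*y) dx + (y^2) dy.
d(omega) = (6*y - 2) dx ∧ dy

For a 1-form omega = sum_i f_i dx_i, the exterior derivative is
  d(omega) = sum_{i < j} (∂f_j/∂x_i - ∂f_i/∂x_j) dx_i ∧ dx_j.
  coefficient of dx ∧ dy: ∂f_2/∂x - ∂f_1/∂y = ∂(y^2)/∂x - ∂(x^2 - 3*y^2 + 2*y)/∂y = 6*y - 2
Assembling: d(omega) = (6*y - 2) dx ∧ dy.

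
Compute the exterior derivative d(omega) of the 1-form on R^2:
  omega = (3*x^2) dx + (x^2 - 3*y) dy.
d(omega) = (2*x) dx ∧ dy

For a 1-form omega = sum_i f_i dx_i, the exterior derivative is
  d(omega) = sum_{i < j} (∂f_j/∂x_i - ∂f_i/∂x_j) dx_i ∧ dx_j.
  coefficient of dx ∧ dy: ∂f_2/∂x - ∂f_1/∂y = ∂(x^2 - 3*y)/∂x - ∂(3*x^2)/∂y = 2*x
Assembling: d(omega) = (2*x) dx ∧ dy.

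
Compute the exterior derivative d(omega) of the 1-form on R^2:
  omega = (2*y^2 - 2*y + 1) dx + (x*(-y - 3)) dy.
d(omega) = (-5*y - 1) dx ∧ dy

For a 1-form omega = sum_i f_i dx_i, the exterior derivative is
  d(omega) = sum_{i < j} (∂f_j/∂x_i - ∂f_i/∂x_j) dx_i ∧ dx_j.
  coefficient of dx ∧ dy: ∂f_2/∂x - ∂f_1/∂y = ∂(x*(-y - 3))/∂x - ∂(2*y^2 - 2*y + 1)/∂y = -5*y - 1
Assembling: d(omega) = (-5*y - 1) dx ∧ dy.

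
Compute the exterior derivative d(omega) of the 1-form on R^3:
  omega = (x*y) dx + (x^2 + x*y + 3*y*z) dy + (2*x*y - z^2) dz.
d(omega) = (x + y) dx ∧ dy + (2*y) dx ∧ dz + (2*x - 3*y) dy ∧ dz

For a 1-form omega = sum_i f_i dx_i, the exterior derivative is
  d(omega) = sum_{i < j} (∂f_j/∂x_i - ∂f_i/∂x_j) dx_i ∧ dx_j.
  coefficient of dx ∧ dy: ∂f_2/∂x - ∂f_1/∂y = ∂(x^2 + x*y + 3*y*z)/∂x - ∂(x*y)/∂y = x + y
  coefficient of dx ∧ dz: ∂f_3/∂x - ∂f_1/∂z = ∂(2*x*y - z^2)/∂x - ∂(x*y)/∂z = 2*y
  coefficient of dy ∧ dz: ∂f_3/∂y - ∂f_2/∂z = ∂(2*x*y - z^2)/∂y - ∂(x^2 + x*y + 3*y*z)/∂z = 2*x - 3*y
Assembling: d(omega) = (x + y) dx ∧ dy + (2*y) dx ∧ dz + (2*x - 3*y) dy ∧ dz.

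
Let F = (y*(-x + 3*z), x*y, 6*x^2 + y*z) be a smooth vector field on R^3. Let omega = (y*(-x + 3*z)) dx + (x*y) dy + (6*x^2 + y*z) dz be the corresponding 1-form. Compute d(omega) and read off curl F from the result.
d(omega) = (z) dy ∧ dz + (-12*x + 3*y) dz ∧ dx + (x + y - 3*z) dx ∧ dy; curl F = (z, -12*x + 3*y, x + y - 3*z)

d omega = sum_{i<j} (∂f_j/∂x_i - ∂f_i/∂x_j) dx_i ∧ dx_j. Under the identification (dy ∧ dz, dz ∧ dx, dx ∧ dy) ↔ (e_x, e_y, e_z), the coefficients are exactly the components of curl F. Compute:
  ∂R/∂y - ∂Q/∂z = (z) - (0) = z
  ∂P/∂z - ∂R/∂x = (3*y) - (12*x) = -12*x + 3*y
  ∂Q/∂x - ∂P/∂y = (y) - (-x + 3*z) = x + y - 3*z.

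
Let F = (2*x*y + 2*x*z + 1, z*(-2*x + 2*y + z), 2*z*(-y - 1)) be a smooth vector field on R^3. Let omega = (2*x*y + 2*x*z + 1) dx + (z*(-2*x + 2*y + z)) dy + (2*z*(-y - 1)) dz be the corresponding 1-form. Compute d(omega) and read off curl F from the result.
d(omega) = (2*x - 2*y - 4*z) dy ∧ dz + (2*x) dz ∧ dx + (-2*x - 2*z) dx ∧ dy; curl F = (2*x - 2*y - 4*z, 2*x, -2*x - 2*z)

d omega = sum_{i<j} (∂f_j/∂x_i - ∂f_i/∂x_j) dx_i ∧ dx_j. Under the identification (dy ∧ dz, dz ∧ dx, dx ∧ dy) ↔ (e_x, e_y, e_z), the coefficients are exactly the components of curl F. Compute:
  ∂R/∂y - ∂Q/∂z = (-2*z) - (-2*x + 2*y + 2*z) = 2*x - 2*y - 4*z
  ∂P/∂z - ∂R/∂x = (2*x) - (0) = 2*x
  ∂Q/∂x - ∂P/∂y = (-2*z) - (2*x) = -2*x - 2*z.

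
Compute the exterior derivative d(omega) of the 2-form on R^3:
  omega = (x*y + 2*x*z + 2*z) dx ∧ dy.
d(omega) = (2*x + 2) dx ∧ dy ∧ dz

For a 2-form omega = sum_{i<j} g_{ij} dx_i ∧ dx_j, the exterior derivative is
  d(omega) = sum_{i<j} d(g_{ij}) ∧ dx_i ∧ dx_j = sum_{i<j, k} (∂g_{ij}/∂x_k) dx_k ∧ dx_i ∧ dx_j.
Expand each term, using dx_k ∧ dx_i ∧ dx_j = sgn(permutation) dx_{(a)} ∧ dx_{(b)} ∧ dx_{(c)} with (a < b < c) sorted:
  d(x*y + 2*x*z + 2*z) includes (∂/∂z)(x*y + 2*x*z + 2*z) dz = (2*x + 2) dz, which multiplied by dx ∧ dy gives (2*x + 2) dx ∧ dy ∧ dz
Collecting like 3-forms: d(omega) = (2*x + 2) dx ∧ dy ∧ dz.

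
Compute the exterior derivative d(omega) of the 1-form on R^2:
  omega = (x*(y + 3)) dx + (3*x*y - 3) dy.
d(omega) = (-x + 3*y) dx ∧ dy

For a 1-form omega = sum_i f_i dx_i, the exterior derivative is
  d(omega) = sum_{i < j} (∂f_j/∂x_i - ∂f_i/∂x_j) dx_i ∧ dx_j.
  coefficient of dx ∧ dy: ∂f_2/∂x - ∂f_1/∂y = ∂(3*x*y - 3)/∂x - ∂(x*(y + 3))/∂y = -x + 3*y
Assembling: d(omega) = (-x + 3*y) dx ∧ dy.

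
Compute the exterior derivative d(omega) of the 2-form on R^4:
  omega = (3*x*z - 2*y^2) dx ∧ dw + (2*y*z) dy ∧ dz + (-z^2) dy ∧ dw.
d(omega) = (4*y) dx ∧ dy ∧ dw + (-3*x) dx ∧ dz ∧ dw + (2*z) dy ∧ dz ∧ dw

For a 2-form omega = sum_{i<j} g_{ij} dx_i ∧ dx_j, the exterior derivative is
  d(omega) = sum_{i<j} d(g_{ij}) ∧ dx_i ∧ dx_j = sum_{i<j, k} (∂g_{ij}/∂x_k) dx_k ∧ dx_i ∧ dx_j.
Expand each term, using dx_k ∧ dx_i ∧ dx_j = sgn(permutation) dx_{(a)} ∧ dx_{(b)} ∧ dx_{(c)} with (a < b < c) sorted:
  d(3*x*z - 2*y^2) includes (∂/∂y)(3*x*z - 2*y^2) dy = (-4*y) dy, which multiplied by dx ∧ dw gives (4*y) dx ∧ dy ∧ dw
  d(3*x*z - 2*y^2) includes (∂/∂z)(3*x*z - 2*y^2) dz = (3*x) dz, which multiplied by dx ∧ dw gives (-3*x) dx ∧ dz ∧ dw
  d(-z^2) includes (∂/∂z)(-z^2) dz = (-2*z) dz, which multiplied by dy ∧ dw gives (2*z) dy ∧ dz ∧ dw
Collecting like 3-forms: d(omega) = (4*y) dx ∧ dy ∧ dw + (-3*x) dx ∧ dz ∧ dw + (2*z) dy ∧ dz ∧ dw.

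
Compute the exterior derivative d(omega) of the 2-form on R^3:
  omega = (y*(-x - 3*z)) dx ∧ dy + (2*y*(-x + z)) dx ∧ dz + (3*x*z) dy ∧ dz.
d(omega) = (2*x - 3*y + z) dx ∧ dy ∧ dz

For a 2-form omega = sum_{i<j} g_{ij} dx_i ∧ dx_j, the exterior derivative is
  d(omega) = sum_{i<j} d(g_{ij}) ∧ dx_i ∧ dx_j = sum_{i<j, k} (∂g_{ij}/∂x_k) dx_k ∧ dx_i ∧ dx_j.
Expand each term, using dx_k ∧ dx_i ∧ dx_j = sgn(permutation) dx_{(a)} ∧ dx_{(b)} ∧ dx_{(c)} with (a < b < c) sorted:
  d(y*(-x - 3*z)) includes (∂/∂z)(y*(-x - 3*z)) dz = (-3*y) dz, which multiplied by dx ∧ dy gives (-3*y) dx ∧ dy ∧ dz
  d(2*y*(-x + z)) includes (∂/∂y)(2*y*(-x + z)) dy = (-2*x + 2*z) dy, which multiplied by dx ∧ dz gives (2*x - 2*z) dx ∧ dy ∧ dz
  d(3*x*z) includes (∂/∂x)(3*x*z) dx = (3*z) dx, which multiplied by dy ∧ dz gives (3*z) dx ∧ dy ∧ dz
Collecting like 3-forms: d(omega) = (2*x - 3*y + z) dx ∧ dy ∧ dz.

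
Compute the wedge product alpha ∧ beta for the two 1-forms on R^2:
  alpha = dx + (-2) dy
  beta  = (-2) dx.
alpha ∧ beta = (-4) dx ∧ dy

Distribute the wedge, using dx_i ∧ dx_j = -dx_j ∧ dx_i and dx_i ∧ dx_i = 0. For each pair (i, j) with i < j, the coefficient of dx_i ∧ dx_j in alpha ∧ beta is (alpha_i * beta_j - alpha_j * beta_i). Collecting: alpha ∧ beta = (-4) dx ∧ dy.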